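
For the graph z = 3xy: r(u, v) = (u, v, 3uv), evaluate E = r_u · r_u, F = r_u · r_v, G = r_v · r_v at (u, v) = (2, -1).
E = 10;  F = -18;  G = 37

Partials: r_u = (1, 0, 3*v), r_v = (0, 1, 3*u). As functions of (u, v):
  E = r_u · r_u = 9*v^2 + 1,
  F = r_u · r_v = 9*u*v,
  G = r_v · r_v = 9*u^2 + 1.
Evaluating at (u, v) = (2, -1): E = 10, F = -18, G = 37.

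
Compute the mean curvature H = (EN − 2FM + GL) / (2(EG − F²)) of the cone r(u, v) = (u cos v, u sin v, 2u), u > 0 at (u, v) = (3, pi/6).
H = sqrt(5)/15

With E = 5, F = 0, G = u^2, L = 0, M = 0, N = 2*sqrt(5)*u^2/(5*Abs(u)), assemble
  H = (EN − 2FM + GL) / (2(EG − F²)) = sqrt(5)/(5*Abs(u)).
At (u, v) = (3, pi/6): H = sqrt(5)/15.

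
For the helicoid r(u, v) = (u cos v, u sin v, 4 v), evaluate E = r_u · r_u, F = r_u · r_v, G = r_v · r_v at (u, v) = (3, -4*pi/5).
E = 1;  F = 0;  G = 25

Partials: r_u = (cos(v), sin(v), 0), r_v = (-u*sin(v), u*cos(v), 4). As functions of (u, v):
  E = r_u · r_u = 1,
  F = r_u · r_v = 0,
  G = r_v · r_v = u^2 + 16.
Evaluating at (u, v) = (3, -4*pi/5): E = 1, F = 0, G = 25.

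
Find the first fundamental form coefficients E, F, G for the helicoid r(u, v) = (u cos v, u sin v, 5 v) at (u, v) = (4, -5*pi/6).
E = 1;  F = 0;  G = 41

Partials: r_u = (cos(v), sin(v), 0), r_v = (-u*sin(v), u*cos(v), 5). As functions of (u, v):
  E = r_u · r_u = 1,
  F = r_u · r_v = 0,
  G = r_v · r_v = u^2 + 25.
Evaluating at (u, v) = (4, -5*pi/6): E = 1, F = 0, G = 41.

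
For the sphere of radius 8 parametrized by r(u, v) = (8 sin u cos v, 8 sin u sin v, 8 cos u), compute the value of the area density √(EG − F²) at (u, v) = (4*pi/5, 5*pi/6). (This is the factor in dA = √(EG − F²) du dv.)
√(EG − F²)|_{(4*pi/5, 5*pi/6)} = 16*sqrt(10 - 2*sqrt(5))

E = 64, F = 0, G = 64*sin(u)^2, so EG − F² = 4096*sin(u)^2. Taking the positive square root: √(EG − F²) = 64*Abs(sin(u)). At (u, v) = (4*pi/5, 5*pi/6): 16*sqrt(10 - 2*sqrt(5)).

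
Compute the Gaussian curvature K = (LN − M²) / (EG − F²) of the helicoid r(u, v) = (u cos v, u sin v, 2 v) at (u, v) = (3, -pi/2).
K = -4/169

Coefficients of the first fundamental form: E = 1, F = 0, G = u^2 + 4.
Coefficients of the second fundamental form: L = 0, M = -2/sqrt(u^2 + 4), N = 0.
Assemble K = (LN − M²)/(EG − F²) = -4/(u^2 + 4)^2. At (u, v) = (3, -pi/2): K = -4/169.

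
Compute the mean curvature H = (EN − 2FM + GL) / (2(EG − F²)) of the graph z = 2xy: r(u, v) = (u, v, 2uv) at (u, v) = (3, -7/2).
H = 21*sqrt(86)/1849

With E = 4*v^2 + 1, F = 4*u*v, G = 4*u^2 + 1, L = 0, M = 2/sqrt(4*u^2 + 4*v^2 + 1), N = 0, assemble
  H = (EN − 2FM + GL) / (2(EG − F²)) = -8*u*v/(4*u^2 + 4*v^2 + 1)^(3/2).
At (u, v) = (3, -7/2): H = 21*sqrt(86)/1849.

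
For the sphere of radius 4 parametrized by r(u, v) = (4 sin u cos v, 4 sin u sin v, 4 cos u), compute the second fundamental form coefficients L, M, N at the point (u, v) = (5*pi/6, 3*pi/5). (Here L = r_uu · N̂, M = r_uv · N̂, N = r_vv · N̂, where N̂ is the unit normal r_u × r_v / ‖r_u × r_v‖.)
L = -4;  M = 0;  N = -1

Compute the unit normal N̂(u, v) = (sin(u)^2*cos(v)/Abs(sin(u)), sin(u)^2*sin(v)/Abs(sin(u)), sin(2*u)/(2*Abs(sin(u)))), and the second partials r_uu, r_uv, r_vv. Take dot products:
  L(u, v) = r_uu · N̂ = -4*sin(u)/Abs(sin(u)),
  M(u, v) = r_uv · N̂ = 0,
  N(u, v) = r_vv · N̂ = -4*sin(u)^3/Abs(sin(u)).
Evaluating at (u, v) = (5*pi/6, 3*pi/5):
  L = -4, M = 0, N = -1.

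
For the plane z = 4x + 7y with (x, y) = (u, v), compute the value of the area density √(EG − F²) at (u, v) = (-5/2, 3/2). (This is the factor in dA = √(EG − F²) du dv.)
√(EG − F²)|_{(-5/2, 3/2)} = sqrt(66)

E = 17, F = 28, G = 50, so EG − F² = 66. Taking the positive square root: √(EG − F²) = sqrt(66). At (u, v) = (-5/2, 3/2): sqrt(66).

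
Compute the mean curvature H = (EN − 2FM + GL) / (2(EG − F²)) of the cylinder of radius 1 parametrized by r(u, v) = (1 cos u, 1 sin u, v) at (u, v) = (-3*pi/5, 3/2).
H = -1/2

With E = 1, F = 0, G = 1, L = -1, M = 0, N = 0, assemble
  H = (EN − 2FM + GL) / (2(EG − F²)) = -1/2.
At (u, v) = (-3*pi/5, 3/2): H = -1/2.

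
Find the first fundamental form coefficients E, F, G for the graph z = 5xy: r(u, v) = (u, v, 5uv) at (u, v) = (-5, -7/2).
E = 1229/4;  F = 875/2;  G = 626

Partials: r_u = (1, 0, 5*v), r_v = (0, 1, 5*u). As functions of (u, v):
  E = r_u · r_u = 25*v^2 + 1,
  F = r_u · r_v = 25*u*v,
  G = r_v · r_v = 25*u^2 + 1.
Evaluating at (u, v) = (-5, -7/2): E = 1229/4, F = 875/2, G = 626.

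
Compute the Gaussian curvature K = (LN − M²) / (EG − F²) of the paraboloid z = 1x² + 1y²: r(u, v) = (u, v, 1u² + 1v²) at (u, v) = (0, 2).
K = 4/289

Coefficients of the first fundamental form: E = 4*u^2 + 1, F = 4*u*v, G = 4*v^2 + 1.
Coefficients of the second fundamental form: L = 2/sqrt(4*u^2 + 4*v^2 + 1), M = 0, N = 2/sqrt(4*u^2 + 4*v^2 + 1).
Assemble K = (LN − M²)/(EG − F²) = 4/(16*u^4 + 32*u^2*v^2 + 8*u^2 + 16*v^4 + 8*v^2 + 1). At (u, v) = (0, 2): K = 4/289.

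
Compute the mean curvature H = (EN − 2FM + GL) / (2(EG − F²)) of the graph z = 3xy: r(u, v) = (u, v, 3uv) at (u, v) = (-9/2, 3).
H = 2916*sqrt(1057)/1117249

With E = 9*v^2 + 1, F = 9*u*v, G = 9*u^2 + 1, L = 0, M = 3/sqrt(9*u^2 + 9*v^2 + 1), N = 0, assemble
  H = (EN − 2FM + GL) / (2(EG − F²)) = -27*u*v/(9*u^2 + 9*v^2 + 1)^(3/2).
At (u, v) = (-9/2, 3): H = 2916*sqrt(1057)/1117249.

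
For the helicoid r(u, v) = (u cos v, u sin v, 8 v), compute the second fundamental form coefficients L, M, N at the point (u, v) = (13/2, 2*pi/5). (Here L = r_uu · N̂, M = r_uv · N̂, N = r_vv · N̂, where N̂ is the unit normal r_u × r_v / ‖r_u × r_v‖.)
L = 0;  M = -16*sqrt(17)/85;  N = 0

Compute the unit normal N̂(u, v) = (8*sin(v)/sqrt(u^2 + 64), -8*cos(v)/sqrt(u^2 + 64), u/sqrt(u^2 + 64)), and the second partials r_uu, r_uv, r_vv. Take dot products:
  L(u, v) = r_uu · N̂ = 0,
  M(u, v) = r_uv · N̂ = -8/sqrt(u^2 + 64),
  N(u, v) = r_vv · N̂ = 0.
Evaluating at (u, v) = (13/2, 2*pi/5):
  L = 0, M = -16*sqrt(17)/85, N = 0.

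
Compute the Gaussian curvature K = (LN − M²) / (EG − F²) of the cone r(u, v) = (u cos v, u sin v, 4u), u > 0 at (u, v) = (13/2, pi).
K = 0

Coefficients of the first fundamental form: E = 17, F = 0, G = u^2.
Coefficients of the second fundamental form: L = 0, M = 0, N = 4*sqrt(17)*u^2/(17*Abs(u)).
Assemble K = (LN − M²)/(EG − F²) = 0. At (u, v) = (13/2, pi): K = 0.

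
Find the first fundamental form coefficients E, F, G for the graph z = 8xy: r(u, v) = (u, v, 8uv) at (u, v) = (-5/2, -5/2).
E = 401;  F = 400;  G = 401

Partials: r_u = (1, 0, 8*v), r_v = (0, 1, 8*u). As functions of (u, v):
  E = r_u · r_u = 64*v^2 + 1,
  F = r_u · r_v = 64*u*v,
  G = r_v · r_v = 64*u^2 + 1.
Evaluating at (u, v) = (-5/2, -5/2): E = 401, F = 400, G = 401.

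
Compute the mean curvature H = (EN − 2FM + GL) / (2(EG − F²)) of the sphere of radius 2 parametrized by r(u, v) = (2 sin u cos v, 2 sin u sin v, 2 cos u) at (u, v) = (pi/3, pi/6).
H = -1/2

With E = 4, F = 0, G = 4*sin(u)^2, L = -2*sin(u)/Abs(sin(u)), M = 0, N = -2*sin(u)^3/Abs(sin(u)), assemble
  H = (EN − 2FM + GL) / (2(EG − F²)) = -sin(u)/(2*Abs(sin(u))).
At (u, v) = (pi/3, pi/6): H = -1/2.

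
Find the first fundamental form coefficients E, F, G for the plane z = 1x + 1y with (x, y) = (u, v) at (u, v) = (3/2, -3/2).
E = 2;  F = 1;  G = 2

Partials: r_u = (1, 0, 1), r_v = (0, 1, 1). As functions of (u, v):
  E = r_u · r_u = 2,
  F = r_u · r_v = 1,
  G = r_v · r_v = 2.
Evaluating at (u, v) = (3/2, -3/2): E = 2, F = 1, G = 2.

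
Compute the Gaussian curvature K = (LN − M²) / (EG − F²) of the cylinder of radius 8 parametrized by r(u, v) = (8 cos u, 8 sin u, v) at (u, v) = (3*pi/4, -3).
K = 0

Coefficients of the first fundamental form: E = 64, F = 0, G = 1.
Coefficients of the second fundamental form: L = -8, M = 0, N = 0.
Assemble K = (LN − M²)/(EG − F²) = 0. At (u, v) = (3*pi/4, -3): K = 0.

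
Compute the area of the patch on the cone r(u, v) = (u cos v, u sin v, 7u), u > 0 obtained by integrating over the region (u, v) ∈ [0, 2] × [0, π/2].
Area = 5*sqrt(2)*pi

Area = ∫∫ √(EG − F²) du dv with √(EG − F²) = 5*sqrt(2)*Abs(u). Integrating over [0, 2] × [0, π/2] gives 5*sqrt(2)*pi.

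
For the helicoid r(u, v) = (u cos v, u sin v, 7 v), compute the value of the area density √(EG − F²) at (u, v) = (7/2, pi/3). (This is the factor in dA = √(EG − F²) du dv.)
√(EG − F²)|_{(7/2, pi/3)} = 7*sqrt(5)/2

E = 1, F = 0, G = u^2 + 49, so EG − F² = u^2 + 49. Taking the positive square root: √(EG − F²) = sqrt(u^2 + 49). At (u, v) = (7/2, pi/3): 7*sqrt(5)/2.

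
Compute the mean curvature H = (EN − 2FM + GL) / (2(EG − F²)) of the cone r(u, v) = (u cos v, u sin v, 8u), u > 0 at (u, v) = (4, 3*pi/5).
H = sqrt(65)/65

With E = 65, F = 0, G = u^2, L = 0, M = 0, N = 8*sqrt(65)*u^2/(65*Abs(u)), assemble
  H = (EN − 2FM + GL) / (2(EG − F²)) = 4*sqrt(65)/(65*Abs(u)).
At (u, v) = (4, 3*pi/5): H = sqrt(65)/65.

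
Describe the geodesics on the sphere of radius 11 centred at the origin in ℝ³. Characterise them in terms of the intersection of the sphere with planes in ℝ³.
Geodesics on the sphere of radius 11 are great circles — circles of radius 11 obtained as the intersection of the sphere with planes through the origin (the centre of the sphere).

A curve α(t) of nonzero constant speed on the sphere of radius 11 is a geodesic iff its acceleration α̈ is everywhere normal to the surface, i.e. parallel to the radial vector α(t). Then d/dt(α × α̇) = α̇ × α̇ + α × α̈ = 0, so α × α̇ is a constant vector n ≠ 0 and α(t) · n = 0 for all t: α lies in the plane through the origin with normal n. The intersection of that plane with the sphere is a circle of radius 11 (a great circle). Conversely, a great circle traversed at constant speed has centripetal acceleration pointing at the origin, hence normal to the sphere, so every great circle is a geodesic.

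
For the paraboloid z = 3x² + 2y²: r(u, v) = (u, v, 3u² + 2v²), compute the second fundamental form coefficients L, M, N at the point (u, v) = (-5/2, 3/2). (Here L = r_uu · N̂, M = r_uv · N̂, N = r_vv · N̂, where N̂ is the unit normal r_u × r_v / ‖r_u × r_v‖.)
L = 3*sqrt(262)/131;  M = 0;  N = 2*sqrt(262)/131

Compute the unit normal N̂(u, v) = (-6*u/sqrt(36*u^2 + 16*v^2 + 1), -4*v/sqrt(36*u^2 + 16*v^2 + 1), 1/sqrt(36*u^2 + 16*v^2 + 1)), and the second partials r_uu, r_uv, r_vv. Take dot products:
  L(u, v) = r_uu · N̂ = 6/sqrt(36*u^2 + 16*v^2 + 1),
  M(u, v) = r_uv · N̂ = 0,
  N(u, v) = r_vv · N̂ = 4/sqrt(36*u^2 + 16*v^2 + 1).
Evaluating at (u, v) = (-5/2, 3/2):
  L = 3*sqrt(262)/131, M = 0, N = 2*sqrt(262)/131.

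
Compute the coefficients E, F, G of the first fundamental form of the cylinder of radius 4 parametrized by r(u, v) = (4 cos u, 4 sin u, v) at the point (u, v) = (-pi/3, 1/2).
E = 16;  F = 0;  G = 1

Partials: r_u = (-4*sin(u), 4*cos(u), 0), r_v = (0, 0, 1). As functions of (u, v):
  E = r_u · r_u = 16,
  F = r_u · r_v = 0,
  G = r_v · r_v = 1.
Evaluating at (u, v) = (-pi/3, 1/2): E = 16, F = 0, G = 1.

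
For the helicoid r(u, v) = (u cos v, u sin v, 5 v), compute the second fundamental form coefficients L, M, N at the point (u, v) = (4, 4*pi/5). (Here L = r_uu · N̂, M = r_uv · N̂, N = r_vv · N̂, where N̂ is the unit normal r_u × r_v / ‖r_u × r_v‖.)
L = 0;  M = -5*sqrt(41)/41;  N = 0

Compute the unit normal N̂(u, v) = (5*sin(v)/sqrt(u^2 + 25), -5*cos(v)/sqrt(u^2 + 25), u/sqrt(u^2 + 25)), and the second partials r_uu, r_uv, r_vv. Take dot products:
  L(u, v) = r_uu · N̂ = 0,
  M(u, v) = r_uv · N̂ = -5/sqrt(u^2 + 25),
  N(u, v) = r_vv · N̂ = 0.
Evaluating at (u, v) = (4, 4*pi/5):
  L = 0, M = -5*sqrt(41)/41, N = 0.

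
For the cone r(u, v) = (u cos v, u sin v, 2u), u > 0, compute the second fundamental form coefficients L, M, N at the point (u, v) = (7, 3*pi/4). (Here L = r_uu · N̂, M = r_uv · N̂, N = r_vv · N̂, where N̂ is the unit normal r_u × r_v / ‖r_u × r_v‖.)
L = 0;  M = 0;  N = 14*sqrt(5)/5

Compute the unit normal N̂(u, v) = (-2*sqrt(5)*u*cos(v)/(5*Abs(u)), -2*sqrt(5)*u*sin(v)/(5*Abs(u)), sqrt(5)*u/(5*Abs(u))), and the second partials r_uu, r_uv, r_vv. Take dot products:
  L(u, v) = r_uu · N̂ = 0,
  M(u, v) = r_uv · N̂ = 0,
  N(u, v) = r_vv · N̂ = 2*sqrt(5)*u^2/(5*Abs(u)).
Evaluating at (u, v) = (7, 3*pi/4):
  L = 0, M = 0, N = 14*sqrt(5)/5.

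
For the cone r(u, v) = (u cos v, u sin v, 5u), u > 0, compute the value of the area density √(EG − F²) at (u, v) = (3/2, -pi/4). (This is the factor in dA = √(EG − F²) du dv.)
√(EG − F²)|_{(3/2, -pi/4)} = 3*sqrt(26)/2

E = 26, F = 0, G = u^2, so EG − F² = 26*u^2. Taking the positive square root: √(EG − F²) = sqrt(26)*Abs(u). At (u, v) = (3/2, -pi/4): 3*sqrt(26)/2.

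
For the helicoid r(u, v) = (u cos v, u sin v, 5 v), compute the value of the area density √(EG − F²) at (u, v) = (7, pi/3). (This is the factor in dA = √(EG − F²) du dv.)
√(EG − F²)|_{(7, pi/3)} = sqrt(74)

E = 1, F = 0, G = u^2 + 25, so EG − F² = u^2 + 25. Taking the positive square root: √(EG − F²) = sqrt(u^2 + 25). At (u, v) = (7, pi/3): sqrt(74).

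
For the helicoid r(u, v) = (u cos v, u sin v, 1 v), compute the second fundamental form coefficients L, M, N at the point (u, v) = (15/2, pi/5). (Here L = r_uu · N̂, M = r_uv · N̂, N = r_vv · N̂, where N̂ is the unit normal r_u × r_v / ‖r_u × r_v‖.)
L = 0;  M = -2*sqrt(229)/229;  N = 0

Compute the unit normal N̂(u, v) = (sin(v)/sqrt(u^2 + 1), -cos(v)/sqrt(u^2 + 1), u/sqrt(u^2 + 1)), and the second partials r_uu, r_uv, r_vv. Take dot products:
  L(u, v) = r_uu · N̂ = 0,
  M(u, v) = r_uv · N̂ = -1/sqrt(u^2 + 1),
  N(u, v) = r_vv · N̂ = 0.
Evaluating at (u, v) = (15/2, pi/5):
  L = 0, M = -2*sqrt(229)/229, N = 0.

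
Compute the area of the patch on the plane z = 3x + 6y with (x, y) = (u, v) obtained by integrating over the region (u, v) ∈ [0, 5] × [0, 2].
Area = 10*sqrt(46)

Area = ∫∫ √(EG − F²) du dv with √(EG − F²) = sqrt(46). Integrating over [0, 5] × [0, 2] gives 10*sqrt(46).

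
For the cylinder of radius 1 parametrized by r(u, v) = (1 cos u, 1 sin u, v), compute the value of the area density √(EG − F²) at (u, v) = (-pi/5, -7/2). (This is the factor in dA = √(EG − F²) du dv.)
√(EG − F²)|_{(-pi/5, -7/2)} = 1

E = 1, F = 0, G = 1, so EG − F² = 1. Taking the positive square root: √(EG − F²) = 1. At (u, v) = (-pi/5, -7/2): 1.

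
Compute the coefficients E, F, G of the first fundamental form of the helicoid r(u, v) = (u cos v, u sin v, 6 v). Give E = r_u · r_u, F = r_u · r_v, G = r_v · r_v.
E = 1;  F = 0;  G = u^2 + 36

Compute partials: r_u = (cos(v), sin(v), 0), r_v = (-u*sin(v), u*cos(v), 6). Then
  E = r_u · r_u = 1,
  F = r_u · r_v = 0,
  G = r_v · r_v = u^2 + 36.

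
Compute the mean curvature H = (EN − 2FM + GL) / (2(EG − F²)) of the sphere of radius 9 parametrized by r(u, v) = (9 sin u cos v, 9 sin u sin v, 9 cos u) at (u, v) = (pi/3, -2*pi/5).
H = -1/9

With E = 81, F = 0, G = 81*sin(u)^2, L = -9*sin(u)/Abs(sin(u)), M = 0, N = -9*sin(u)^3/Abs(sin(u)), assemble
  H = (EN − 2FM + GL) / (2(EG − F²)) = -sin(u)/(9*Abs(sin(u))).
At (u, v) = (pi/3, -2*pi/5): H = -1/9.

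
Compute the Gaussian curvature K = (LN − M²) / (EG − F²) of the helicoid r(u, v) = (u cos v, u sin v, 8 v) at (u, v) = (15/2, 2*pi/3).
K = -1024/231361

Coefficients of the first fundamental form: E = 1, F = 0, G = u^2 + 64.
Coefficients of the second fundamental form: L = 0, M = -8/sqrt(u^2 + 64), N = 0.
Assemble K = (LN − M²)/(EG − F²) = -64/(u^2 + 64)^2. At (u, v) = (15/2, 2*pi/3): K = -1024/231361.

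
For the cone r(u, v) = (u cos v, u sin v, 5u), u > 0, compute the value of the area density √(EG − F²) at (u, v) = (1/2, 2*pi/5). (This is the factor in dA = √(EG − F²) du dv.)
√(EG − F²)|_{(1/2, 2*pi/5)} = sqrt(26)/2

E = 26, F = 0, G = u^2, so EG − F² = 26*u^2. Taking the positive square root: √(EG − F²) = sqrt(26)*Abs(u). At (u, v) = (1/2, 2*pi/5): sqrt(26)/2.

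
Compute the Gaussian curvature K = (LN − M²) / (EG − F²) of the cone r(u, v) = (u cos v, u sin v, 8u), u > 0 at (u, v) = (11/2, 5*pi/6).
K = 0

Coefficients of the first fundamental form: E = 65, F = 0, G = u^2.
Coefficients of the second fundamental form: L = 0, M = 0, N = 8*sqrt(65)*u^2/(65*Abs(u)).
Assemble K = (LN − M²)/(EG − F²) = 0. At (u, v) = (11/2, 5*pi/6): K = 0.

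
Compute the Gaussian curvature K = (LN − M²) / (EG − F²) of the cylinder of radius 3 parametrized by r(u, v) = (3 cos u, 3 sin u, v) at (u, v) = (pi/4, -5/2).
K = 0

Coefficients of the first fundamental form: E = 9, F = 0, G = 1.
Coefficients of the second fundamental form: L = -3, M = 0, N = 0.
Assemble K = (LN − M²)/(EG − F²) = 0. At (u, v) = (pi/4, -5/2): K = 0.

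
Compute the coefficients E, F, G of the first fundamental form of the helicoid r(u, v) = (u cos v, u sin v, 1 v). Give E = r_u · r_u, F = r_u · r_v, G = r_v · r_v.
E = 1;  F = 0;  G = u^2 + 1

Compute partials: r_u = (cos(v), sin(v), 0), r_v = (-u*sin(v), u*cos(v), 1). Then
  E = r_u · r_u = 1,
  F = r_u · r_v = 0,
  G = r_v · r_v = u^2 + 1.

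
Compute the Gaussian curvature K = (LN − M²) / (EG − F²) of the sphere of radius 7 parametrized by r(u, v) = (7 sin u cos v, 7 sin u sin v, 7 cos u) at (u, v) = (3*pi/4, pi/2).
K = 1/49

Coefficients of the first fundamental form: E = 49, F = 0, G = 49*sin(u)^2.
Coefficients of the second fundamental form: L = -7*sin(u)/Abs(sin(u)), M = 0, N = -7*sin(u)^3/Abs(sin(u)).
Assemble K = (LN − M²)/(EG − F²) = 1/49. At (u, v) = (3*pi/4, pi/2): K = 1/49.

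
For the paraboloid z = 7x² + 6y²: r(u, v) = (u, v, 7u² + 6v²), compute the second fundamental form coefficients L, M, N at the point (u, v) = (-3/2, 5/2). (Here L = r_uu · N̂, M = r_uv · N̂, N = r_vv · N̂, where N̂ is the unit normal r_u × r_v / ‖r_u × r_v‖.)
L = 7*sqrt(1342)/671;  M = 0;  N = 6*sqrt(1342)/671

Compute the unit normal N̂(u, v) = (-14*u/sqrt(196*u^2 + 144*v^2 + 1), -12*v/sqrt(196*u^2 + 144*v^2 + 1), 1/sqrt(196*u^2 + 144*v^2 + 1)), and the second partials r_uu, r_uv, r_vv. Take dot products:
  L(u, v) = r_uu · N̂ = 14/sqrt(196*u^2 + 144*v^2 + 1),
  M(u, v) = r_uv · N̂ = 0,
  N(u, v) = r_vv · N̂ = 12/sqrt(196*u^2 + 144*v^2 + 1).
Evaluating at (u, v) = (-3/2, 5/2):
  L = 7*sqrt(1342)/671, M = 0, N = 6*sqrt(1342)/671.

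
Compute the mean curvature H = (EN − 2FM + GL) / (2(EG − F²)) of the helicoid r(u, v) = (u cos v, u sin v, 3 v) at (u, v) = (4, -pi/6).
H = 0

With E = 1, F = 0, G = u^2 + 9, L = 0, M = -3/sqrt(u^2 + 9), N = 0, assemble
  H = (EN − 2FM + GL) / (2(EG − F²)) = 0.
At (u, v) = (4, -pi/6): H = 0.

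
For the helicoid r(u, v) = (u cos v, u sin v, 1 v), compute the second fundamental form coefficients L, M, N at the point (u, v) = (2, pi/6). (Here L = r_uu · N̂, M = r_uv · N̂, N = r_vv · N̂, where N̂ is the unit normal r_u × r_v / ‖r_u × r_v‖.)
L = 0;  M = -sqrt(5)/5;  N = 0

Compute the unit normal N̂(u, v) = (sin(v)/sqrt(u^2 + 1), -cos(v)/sqrt(u^2 + 1), u/sqrt(u^2 + 1)), and the second partials r_uu, r_uv, r_vv. Take dot products:
  L(u, v) = r_uu · N̂ = 0,
  M(u, v) = r_uv · N̂ = -1/sqrt(u^2 + 1),
  N(u, v) = r_vv · N̂ = 0.
Evaluating at (u, v) = (2, pi/6):
  L = 0, M = -sqrt(5)/5, N = 0.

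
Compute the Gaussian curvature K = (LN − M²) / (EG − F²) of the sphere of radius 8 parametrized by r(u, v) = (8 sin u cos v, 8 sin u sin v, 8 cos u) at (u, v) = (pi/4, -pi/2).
K = 1/64

Coefficients of the first fundamental form: E = 64, F = 0, G = 64*sin(u)^2.
Coefficients of the second fundamental form: L = -8*sin(u)/Abs(sin(u)), M = 0, N = -8*sin(u)^3/Abs(sin(u)).
Assemble K = (LN − M²)/(EG − F²) = 1/64. At (u, v) = (pi/4, -pi/2): K = 1/64.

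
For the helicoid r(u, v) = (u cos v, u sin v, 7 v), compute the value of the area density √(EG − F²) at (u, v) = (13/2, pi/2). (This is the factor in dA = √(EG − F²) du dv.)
√(EG − F²)|_{(13/2, pi/2)} = sqrt(365)/2

E = 1, F = 0, G = u^2 + 49, so EG − F² = u^2 + 49. Taking the positive square root: √(EG − F²) = sqrt(u^2 + 49). At (u, v) = (13/2, pi/2): sqrt(365)/2.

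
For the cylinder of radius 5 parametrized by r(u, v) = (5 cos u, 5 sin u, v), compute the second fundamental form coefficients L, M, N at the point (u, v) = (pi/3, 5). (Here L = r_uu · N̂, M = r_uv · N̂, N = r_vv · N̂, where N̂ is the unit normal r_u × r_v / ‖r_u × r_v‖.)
L = -5;  M = 0;  N = 0

Compute the unit normal N̂(u, v) = (cos(u), sin(u), 0), and the second partials r_uu, r_uv, r_vv. Take dot products:
  L(u, v) = r_uu · N̂ = -5,
  M(u, v) = r_uv · N̂ = 0,
  N(u, v) = r_vv · N̂ = 0.
Evaluating at (u, v) = (pi/3, 5):
  L = -5, M = 0, N = 0.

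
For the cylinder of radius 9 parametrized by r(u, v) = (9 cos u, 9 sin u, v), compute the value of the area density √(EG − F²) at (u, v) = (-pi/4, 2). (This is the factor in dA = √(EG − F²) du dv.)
√(EG − F²)|_{(-pi/4, 2)} = 9

E = 81, F = 0, G = 1, so EG − F² = 81. Taking the positive square root: √(EG − F²) = 9. At (u, v) = (-pi/4, 2): 9.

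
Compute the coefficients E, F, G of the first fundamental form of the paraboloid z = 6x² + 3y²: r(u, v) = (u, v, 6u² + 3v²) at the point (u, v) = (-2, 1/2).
E = 577;  F = -72;  G = 10

Partials: r_u = (1, 0, 12*u), r_v = (0, 1, 6*v). As functions of (u, v):
  E = r_u · r_u = 144*u^2 + 1,
  F = r_u · r_v = 72*u*v,
  G = r_v · r_v = 36*v^2 + 1.
Evaluating at (u, v) = (-2, 1/2): E = 577, F = -72, G = 10.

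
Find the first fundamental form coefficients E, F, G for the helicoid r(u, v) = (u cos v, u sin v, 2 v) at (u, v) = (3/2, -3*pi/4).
E = 1;  F = 0;  G = 25/4

Partials: r_u = (cos(v), sin(v), 0), r_v = (-u*sin(v), u*cos(v), 2). As functions of (u, v):
  E = r_u · r_u = 1,
  F = r_u · r_v = 0,
  G = r_v · r_v = u^2 + 4.
Evaluating at (u, v) = (3/2, -3*pi/4): E = 1, F = 0, G = 25/4.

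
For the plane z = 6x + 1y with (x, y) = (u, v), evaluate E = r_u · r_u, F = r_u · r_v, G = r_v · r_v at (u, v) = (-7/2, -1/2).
E = 37;  F = 6;  G = 2

Partials: r_u = (1, 0, 6), r_v = (0, 1, 1). As functions of (u, v):
  E = r_u · r_u = 37,
  F = r_u · r_v = 6,
  G = r_v · r_v = 2.
Evaluating at (u, v) = (-7/2, -1/2): E = 37, F = 6, G = 2.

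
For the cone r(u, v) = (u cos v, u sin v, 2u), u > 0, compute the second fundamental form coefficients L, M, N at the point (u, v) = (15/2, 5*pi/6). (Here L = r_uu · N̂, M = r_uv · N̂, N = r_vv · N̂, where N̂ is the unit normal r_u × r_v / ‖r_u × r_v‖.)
L = 0;  M = 0;  N = 3*sqrt(5)

Compute the unit normal N̂(u, v) = (-2*sqrt(5)*u*cos(v)/(5*Abs(u)), -2*sqrt(5)*u*sin(v)/(5*Abs(u)), sqrt(5)*u/(5*Abs(u))), and the second partials r_uu, r_uv, r_vv. Take dot products:
  L(u, v) = r_uu · N̂ = 0,
  M(u, v) = r_uv · N̂ = 0,
  N(u, v) = r_vv · N̂ = 2*sqrt(5)*u^2/(5*Abs(u)).
Evaluating at (u, v) = (15/2, 5*pi/6):
  L = 0, M = 0, N = 3*sqrt(5).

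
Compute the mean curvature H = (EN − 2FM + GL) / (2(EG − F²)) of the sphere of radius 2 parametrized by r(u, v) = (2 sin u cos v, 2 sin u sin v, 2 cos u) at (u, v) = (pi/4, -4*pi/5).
H = -1/2

With E = 4, F = 0, G = 4*sin(u)^2, L = -2*sin(u)/Abs(sin(u)), M = 0, N = -2*sin(u)^3/Abs(sin(u)), assemble
  H = (EN − 2FM + GL) / (2(EG − F²)) = -sin(u)/(2*Abs(sin(u))).
At (u, v) = (pi/4, -4*pi/5): H = -1/2.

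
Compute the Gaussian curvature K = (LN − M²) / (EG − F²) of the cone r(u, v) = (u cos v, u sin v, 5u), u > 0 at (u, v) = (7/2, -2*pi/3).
K = 0

Coefficients of the first fundamental form: E = 26, F = 0, G = u^2.
Coefficients of the second fundamental form: L = 0, M = 0, N = 5*sqrt(26)*u^2/(26*Abs(u)).
Assemble K = (LN − M²)/(EG − F²) = 0. At (u, v) = (7/2, -2*pi/3): K = 0.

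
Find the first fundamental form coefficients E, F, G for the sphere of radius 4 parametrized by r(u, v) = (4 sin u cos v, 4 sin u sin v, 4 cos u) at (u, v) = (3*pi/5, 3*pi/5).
E = 16;  F = 0;  G = 2*sqrt(5) + 10

Partials: r_u = (4*cos(u)*cos(v), 4*sin(v)*cos(u), -4*sin(u)), r_v = (-4*sin(u)*sin(v), 4*sin(u)*cos(v), 0). As functions of (u, v):
  E = r_u · r_u = 16,
  F = r_u · r_v = 0,
  G = r_v · r_v = 16*sin(u)^2.
Evaluating at (u, v) = (3*pi/5, 3*pi/5): E = 16, F = 0, G = 2*sqrt(5) + 10.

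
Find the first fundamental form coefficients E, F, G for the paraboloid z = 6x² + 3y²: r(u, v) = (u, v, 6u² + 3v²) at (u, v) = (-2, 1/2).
E = 577;  F = -72;  G = 10

Partials: r_u = (1, 0, 12*u), r_v = (0, 1, 6*v). As functions of (u, v):
  E = r_u · r_u = 144*u^2 + 1,
  F = r_u · r_v = 72*u*v,
  G = r_v · r_v = 36*v^2 + 1.
Evaluating at (u, v) = (-2, 1/2): E = 577, F = -72, G = 10.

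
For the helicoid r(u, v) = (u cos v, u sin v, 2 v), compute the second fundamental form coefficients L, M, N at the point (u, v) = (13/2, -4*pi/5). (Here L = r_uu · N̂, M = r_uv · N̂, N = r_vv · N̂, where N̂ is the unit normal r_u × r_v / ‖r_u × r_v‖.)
L = 0;  M = -4*sqrt(185)/185;  N = 0

Compute the unit normal N̂(u, v) = (2*sin(v)/sqrt(u^2 + 4), -2*cos(v)/sqrt(u^2 + 4), u/sqrt(u^2 + 4)), and the second partials r_uu, r_uv, r_vv. Take dot products:
  L(u, v) = r_uu · N̂ = 0,
  M(u, v) = r_uv · N̂ = -2/sqrt(u^2 + 4),
  N(u, v) = r_vv · N̂ = 0.
Evaluating at (u, v) = (13/2, -4*pi/5):
  L = 0, M = -4*sqrt(185)/185, N = 0.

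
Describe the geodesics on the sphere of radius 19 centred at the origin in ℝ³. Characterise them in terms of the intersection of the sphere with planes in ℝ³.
Geodesics on the sphere of radius 19 are great circles — circles of radius 19 obtained as the intersection of the sphere with planes through the origin (the centre of the sphere).

A curve α(t) of nonzero constant speed on the sphere of radius 19 is a geodesic iff its acceleration α̈ is everywhere normal to the surface, i.e. parallel to the radial vector α(t). Then d/dt(α × α̇) = α̇ × α̇ + α × α̈ = 0, so α × α̇ is a constant vector n ≠ 0 and α(t) · n = 0 for all t: α lies in the plane through the origin with normal n. The intersection of that plane with the sphere is a circle of radius 19 (a great circle). Conversely, a great circle traversed at constant speed has centripetal acceleration pointing at the origin, hence normal to the sphere, so every great circle is a geodesic.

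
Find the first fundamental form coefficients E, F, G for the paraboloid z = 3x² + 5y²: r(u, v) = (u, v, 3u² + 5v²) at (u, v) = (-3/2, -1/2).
E = 82;  F = 45;  G = 26

Partials: r_u = (1, 0, 6*u), r_v = (0, 1, 10*v). As functions of (u, v):
  E = r_u · r_u = 36*u^2 + 1,
  F = r_u · r_v = 60*u*v,
  G = r_v · r_v = 100*v^2 + 1.
Evaluating at (u, v) = (-3/2, -1/2): E = 82, F = 45, G = 26.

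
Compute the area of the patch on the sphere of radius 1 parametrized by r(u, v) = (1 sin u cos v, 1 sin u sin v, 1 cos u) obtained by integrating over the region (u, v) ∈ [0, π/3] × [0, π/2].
Area = pi/4

Area = ∫∫ √(EG − F²) du dv with √(EG − F²) = Abs(sin(u)). Integrating over [0, π/3] × [0, π/2] gives pi/4.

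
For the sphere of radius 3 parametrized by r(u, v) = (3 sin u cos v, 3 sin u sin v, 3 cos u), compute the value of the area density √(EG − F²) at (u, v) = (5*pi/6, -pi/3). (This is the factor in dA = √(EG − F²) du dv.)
√(EG − F²)|_{(5*pi/6, -pi/3)} = 9/2

E = 9, F = 0, G = 9*sin(u)^2, so EG − F² = 81*sin(u)^2. Taking the positive square root: √(EG − F²) = 9*Abs(sin(u)). At (u, v) = (5*pi/6, -pi/3): 9/2.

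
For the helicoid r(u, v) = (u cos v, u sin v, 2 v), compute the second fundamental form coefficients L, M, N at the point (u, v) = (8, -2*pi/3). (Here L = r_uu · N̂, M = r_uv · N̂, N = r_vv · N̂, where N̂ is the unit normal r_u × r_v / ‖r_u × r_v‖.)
L = 0;  M = -sqrt(17)/17;  N = 0

Compute the unit normal N̂(u, v) = (2*sin(v)/sqrt(u^2 + 4), -2*cos(v)/sqrt(u^2 + 4), u/sqrt(u^2 + 4)), and the second partials r_uu, r_uv, r_vv. Take dot products:
  L(u, v) = r_uu · N̂ = 0,
  M(u, v) = r_uv · N̂ = -2/sqrt(u^2 + 4),
  N(u, v) = r_vv · N̂ = 0.
Evaluating at (u, v) = (8, -2*pi/3):
  L = 0, M = -sqrt(17)/17, N = 0.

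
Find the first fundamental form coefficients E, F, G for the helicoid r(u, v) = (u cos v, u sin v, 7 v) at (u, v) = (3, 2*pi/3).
E = 1;  F = 0;  G = 58

Partials: r_u = (cos(v), sin(v), 0), r_v = (-u*sin(v), u*cos(v), 7). As functions of (u, v):
  E = r_u · r_u = 1,
  F = r_u · r_v = 0,
  G = r_v · r_v = u^2 + 49.
Evaluating at (u, v) = (3, 2*pi/3): E = 1, F = 0, G = 58.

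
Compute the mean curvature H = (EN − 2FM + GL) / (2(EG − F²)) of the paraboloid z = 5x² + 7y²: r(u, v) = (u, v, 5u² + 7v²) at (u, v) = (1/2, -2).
H = 1369*sqrt(10)/24300

With E = 100*u^2 + 1, F = 140*u*v, G = 196*v^2 + 1, L = 10/sqrt(100*u^2 + 196*v^2 + 1), M = 0, N = 14/sqrt(100*u^2 + 196*v^2 + 1), assemble
  H = (EN − 2FM + GL) / (2(EG − F²)) = 4*(175*u^2 + 245*v^2 + 3)/(100*u^2 + 196*v^2 + 1)^(3/2).
At (u, v) = (1/2, -2): H = 1369*sqrt(10)/24300.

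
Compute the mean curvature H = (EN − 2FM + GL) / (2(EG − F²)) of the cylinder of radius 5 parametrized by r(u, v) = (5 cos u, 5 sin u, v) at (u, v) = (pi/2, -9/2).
H = -1/10

With E = 25, F = 0, G = 1, L = -5, M = 0, N = 0, assemble
  H = (EN − 2FM + GL) / (2(EG − F²)) = -1/10.
At (u, v) = (pi/2, -9/2): H = -1/10.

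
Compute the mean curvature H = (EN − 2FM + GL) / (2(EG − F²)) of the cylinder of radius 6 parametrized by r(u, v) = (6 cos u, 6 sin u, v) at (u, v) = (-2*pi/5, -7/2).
H = -1/12

With E = 36, F = 0, G = 1, L = -6, M = 0, N = 0, assemble
  H = (EN − 2FM + GL) / (2(EG − F²)) = -1/12.
At (u, v) = (-2*pi/5, -7/2): H = -1/12.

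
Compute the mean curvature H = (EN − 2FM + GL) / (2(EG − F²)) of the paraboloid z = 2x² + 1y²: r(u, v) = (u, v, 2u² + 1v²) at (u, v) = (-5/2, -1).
H = 37*sqrt(105)/3675

With E = 16*u^2 + 1, F = 8*u*v, G = 4*v^2 + 1, L = 4/sqrt(16*u^2 + 4*v^2 + 1), M = 0, N = 2/sqrt(16*u^2 + 4*v^2 + 1), assemble
  H = (EN − 2FM + GL) / (2(EG − F²)) = (16*u^2 + 8*v^2 + 3)/(16*u^2 + 4*v^2 + 1)^(3/2).
At (u, v) = (-5/2, -1): H = 37*sqrt(105)/3675.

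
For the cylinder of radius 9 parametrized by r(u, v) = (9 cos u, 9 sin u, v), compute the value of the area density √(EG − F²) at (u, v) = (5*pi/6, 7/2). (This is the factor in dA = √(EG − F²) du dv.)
√(EG − F²)|_{(5*pi/6, 7/2)} = 9

E = 81, F = 0, G = 1, so EG − F² = 81. Taking the positive square root: √(EG − F²) = 9. At (u, v) = (5*pi/6, 7/2): 9.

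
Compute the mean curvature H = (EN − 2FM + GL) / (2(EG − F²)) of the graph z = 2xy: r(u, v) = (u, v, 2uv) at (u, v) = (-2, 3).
H = 48*sqrt(53)/2809

With E = 4*v^2 + 1, F = 4*u*v, G = 4*u^2 + 1, L = 0, M = 2/sqrt(4*u^2 + 4*v^2 + 1), N = 0, assemble
  H = (EN − 2FM + GL) / (2(EG − F²)) = -8*u*v/(4*u^2 + 4*v^2 + 1)^(3/2).
At (u, v) = (-2, 3): H = 48*sqrt(53)/2809.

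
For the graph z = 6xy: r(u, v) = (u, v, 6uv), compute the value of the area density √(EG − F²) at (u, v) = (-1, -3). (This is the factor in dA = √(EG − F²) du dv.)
√(EG − F²)|_{(-1, -3)} = 19

E = 36*v^2 + 1, F = 36*u*v, G = 36*u^2 + 1, so EG − F² = 36*u^2 + 36*v^2 + 1. Taking the positive square root: √(EG − F²) = sqrt(36*u^2 + 36*v^2 + 1). At (u, v) = (-1, -3): 19.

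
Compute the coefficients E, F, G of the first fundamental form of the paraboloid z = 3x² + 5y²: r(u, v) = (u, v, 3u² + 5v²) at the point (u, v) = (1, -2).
E = 37;  F = -120;  G = 401

Partials: r_u = (1, 0, 6*u), r_v = (0, 1, 10*v). As functions of (u, v):
  E = r_u · r_u = 36*u^2 + 1,
  F = r_u · r_v = 60*u*v,
  G = r_v · r_v = 100*v^2 + 1.
Evaluating at (u, v) = (1, -2): E = 37, F = -120, G = 401.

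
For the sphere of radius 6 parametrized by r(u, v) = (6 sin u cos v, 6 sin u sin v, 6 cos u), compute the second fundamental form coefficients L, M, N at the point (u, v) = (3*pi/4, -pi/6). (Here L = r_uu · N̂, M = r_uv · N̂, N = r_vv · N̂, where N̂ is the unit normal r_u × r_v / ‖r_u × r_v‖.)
L = -6;  M = 0;  N = -3

Compute the unit normal N̂(u, v) = (sin(u)^2*cos(v)/Abs(sin(u)), sin(u)^2*sin(v)/Abs(sin(u)), sin(2*u)/(2*Abs(sin(u)))), and the second partials r_uu, r_uv, r_vv. Take dot products:
  L(u, v) = r_uu · N̂ = -6*sin(u)/Abs(sin(u)),
  M(u, v) = r_uv · N̂ = 0,
  N(u, v) = r_vv · N̂ = -6*sin(u)^3/Abs(sin(u)).
Evaluating at (u, v) = (3*pi/4, -pi/6):
  L = -6, M = 0, N = -3.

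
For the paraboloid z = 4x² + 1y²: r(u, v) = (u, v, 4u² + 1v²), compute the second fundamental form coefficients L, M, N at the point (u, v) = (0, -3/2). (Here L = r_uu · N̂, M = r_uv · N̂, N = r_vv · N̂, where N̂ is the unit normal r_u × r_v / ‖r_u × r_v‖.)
L = 4*sqrt(10)/5;  M = 0;  N = sqrt(10)/5

Compute the unit normal N̂(u, v) = (-8*u/sqrt(64*u^2 + 4*v^2 + 1), -2*v/sqrt(64*u^2 + 4*v^2 + 1), 1/sqrt(64*u^2 + 4*v^2 + 1)), and the second partials r_uu, r_uv, r_vv. Take dot products:
  L(u, v) = r_uu · N̂ = 8/sqrt(64*u^2 + 4*v^2 + 1),
  M(u, v) = r_uv · N̂ = 0,
  N(u, v) = r_vv · N̂ = 2/sqrt(64*u^2 + 4*v^2 + 1).
Evaluating at (u, v) = (0, -3/2):
  L = 4*sqrt(10)/5, M = 0, N = sqrt(10)/5.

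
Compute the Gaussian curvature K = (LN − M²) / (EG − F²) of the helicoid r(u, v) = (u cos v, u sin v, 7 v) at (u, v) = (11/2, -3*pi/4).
K = -784/100489

Coefficients of the first fundamental form: E = 1, F = 0, G = u^2 + 49.
Coefficients of the second fundamental form: L = 0, M = -7/sqrt(u^2 + 49), N = 0.
Assemble K = (LN − M²)/(EG − F²) = -49/(u^2 + 49)^2. At (u, v) = (11/2, -3*pi/4): K = -784/100489.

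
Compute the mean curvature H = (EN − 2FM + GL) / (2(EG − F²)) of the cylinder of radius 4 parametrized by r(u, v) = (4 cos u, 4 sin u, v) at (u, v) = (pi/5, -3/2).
H = -1/8

With E = 16, F = 0, G = 1, L = -4, M = 0, N = 0, assemble
  H = (EN − 2FM + GL) / (2(EG − F²)) = -1/8.
At (u, v) = (pi/5, -3/2): H = -1/8.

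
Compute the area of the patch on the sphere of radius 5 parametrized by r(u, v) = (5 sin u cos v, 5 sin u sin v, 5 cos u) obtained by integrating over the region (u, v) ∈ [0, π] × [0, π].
Area = 50*pi

Area = ∫∫ √(EG − F²) du dv with √(EG − F²) = 25*Abs(sin(u)). Integrating over [0, π] × [0, π] gives 50*pi.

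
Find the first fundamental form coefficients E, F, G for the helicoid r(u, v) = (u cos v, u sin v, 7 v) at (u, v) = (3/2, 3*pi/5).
E = 1;  F = 0;  G = 205/4

Partials: r_u = (cos(v), sin(v), 0), r_v = (-u*sin(v), u*cos(v), 7). As functions of (u, v):
  E = r_u · r_u = 1,
  F = r_u · r_v = 0,
  G = r_v · r_v = u^2 + 49.
Evaluating at (u, v) = (3/2, 3*pi/5): E = 1, F = 0, G = 205/4.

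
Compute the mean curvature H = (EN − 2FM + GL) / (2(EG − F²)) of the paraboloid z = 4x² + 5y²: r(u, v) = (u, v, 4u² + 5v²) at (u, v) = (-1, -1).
H = 81*sqrt(165)/3025

With E = 64*u^2 + 1, F = 80*u*v, G = 100*v^2 + 1, L = 8/sqrt(64*u^2 + 100*v^2 + 1), M = 0, N = 10/sqrt(64*u^2 + 100*v^2 + 1), assemble
  H = (EN − 2FM + GL) / (2(EG − F²)) = (320*u^2 + 400*v^2 + 9)/(64*u^2 + 100*v^2 + 1)^(3/2).
At (u, v) = (-1, -1): H = 81*sqrt(165)/3025.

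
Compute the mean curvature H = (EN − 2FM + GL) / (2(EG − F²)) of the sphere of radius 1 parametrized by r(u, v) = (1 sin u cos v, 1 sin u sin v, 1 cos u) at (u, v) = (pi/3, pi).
H = -1

With E = 1, F = 0, G = sin(u)^2, L = -sin(u)/Abs(sin(u)), M = 0, N = -sin(u)^3/Abs(sin(u)), assemble
  H = (EN − 2FM + GL) / (2(EG − F²)) = -sin(u)/Abs(sin(u)).
At (u, v) = (pi/3, pi): H = -1.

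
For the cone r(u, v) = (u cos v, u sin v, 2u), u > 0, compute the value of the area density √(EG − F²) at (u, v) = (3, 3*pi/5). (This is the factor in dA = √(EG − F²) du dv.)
√(EG − F²)|_{(3, 3*pi/5)} = 3*sqrt(5)

E = 5, F = 0, G = u^2, so EG − F² = 5*u^2. Taking the positive square root: √(EG − F²) = sqrt(5)*Abs(u). At (u, v) = (3, 3*pi/5): 3*sqrt(5).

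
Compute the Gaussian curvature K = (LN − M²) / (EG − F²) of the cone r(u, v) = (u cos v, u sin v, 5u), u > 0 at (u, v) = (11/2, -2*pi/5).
K = 0

Coefficients of the first fundamental form: E = 26, F = 0, G = u^2.
Coefficients of the second fundamental form: L = 0, M = 0, N = 5*sqrt(26)*u^2/(26*Abs(u)).
Assemble K = (LN − M²)/(EG − F²) = 0. At (u, v) = (11/2, -2*pi/5): K = 0.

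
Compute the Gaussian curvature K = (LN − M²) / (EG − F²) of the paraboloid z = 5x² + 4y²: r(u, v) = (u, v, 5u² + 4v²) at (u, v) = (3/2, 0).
K = 20/12769

Coefficients of the first fundamental form: E = 100*u^2 + 1, F = 80*u*v, G = 64*v^2 + 1.
Coefficients of the second fundamental form: L = 10/sqrt(100*u^2 + 64*v^2 + 1), M = 0, N = 8/sqrt(100*u^2 + 64*v^2 + 1).
Assemble K = (LN − M²)/(EG − F²) = 80/(10000*u^4 + 12800*u^2*v^2 + 200*u^2 + 4096*v^4 + 128*v^2 + 1). At (u, v) = (3/2, 0): K = 20/12769.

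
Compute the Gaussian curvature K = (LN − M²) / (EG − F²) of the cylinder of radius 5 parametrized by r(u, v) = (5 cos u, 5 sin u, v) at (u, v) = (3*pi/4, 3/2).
K = 0

Coefficients of the first fundamental form: E = 25, F = 0, G = 1.
Coefficients of the second fundamental form: L = -5, M = 0, N = 0.
Assemble K = (LN − M²)/(EG − F²) = 0. At (u, v) = (3*pi/4, 3/2): K = 0.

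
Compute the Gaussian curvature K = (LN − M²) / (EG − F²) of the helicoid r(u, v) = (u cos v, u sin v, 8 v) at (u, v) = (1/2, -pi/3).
K = -1024/66049

Coefficients of the first fundamental form: E = 1, F = 0, G = u^2 + 64.
Coefficients of the second fundamental form: L = 0, M = -8/sqrt(u^2 + 64), N = 0.
Assemble K = (LN − M²)/(EG − F²) = -64/(u^2 + 64)^2. At (u, v) = (1/2, -pi/3): K = -1024/66049.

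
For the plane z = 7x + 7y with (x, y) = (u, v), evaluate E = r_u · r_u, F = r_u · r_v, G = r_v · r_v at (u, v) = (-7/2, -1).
E = 50;  F = 49;  G = 50

Partials: r_u = (1, 0, 7), r_v = (0, 1, 7). As functions of (u, v):
  E = r_u · r_u = 50,
  F = r_u · r_v = 49,
  G = r_v · r_v = 50.
Evaluating at (u, v) = (-7/2, -1): E = 50, F = 49, G = 50.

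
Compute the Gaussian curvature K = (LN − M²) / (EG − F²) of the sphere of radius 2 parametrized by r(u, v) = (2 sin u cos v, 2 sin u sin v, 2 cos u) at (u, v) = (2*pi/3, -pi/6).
K = 1/4

Coefficients of the first fundamental form: E = 4, F = 0, G = 4*sin(u)^2.
Coefficients of the second fundamental form: L = -2*sin(u)/Abs(sin(u)), M = 0, N = -2*sin(u)^3/Abs(sin(u)).
Assemble K = (LN − M²)/(EG − F²) = 1/4. At (u, v) = (2*pi/3, -pi/6): K = 1/4.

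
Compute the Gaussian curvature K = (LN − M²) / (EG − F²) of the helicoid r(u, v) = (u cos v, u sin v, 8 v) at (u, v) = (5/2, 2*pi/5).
K = -1024/78961

Coefficients of the first fundamental form: E = 1, F = 0, G = u^2 + 64.
Coefficients of the second fundamental form: L = 0, M = -8/sqrt(u^2 + 64), N = 0.
Assemble K = (LN − M²)/(EG − F²) = -64/(u^2 + 64)^2. At (u, v) = (5/2, 2*pi/5): K = -1024/78961.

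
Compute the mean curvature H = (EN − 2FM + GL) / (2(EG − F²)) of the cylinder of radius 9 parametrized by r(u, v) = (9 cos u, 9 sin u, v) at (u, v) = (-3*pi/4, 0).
H = -1/18

With E = 81, F = 0, G = 1, L = -9, M = 0, N = 0, assemble
  H = (EN − 2FM + GL) / (2(EG − F²)) = -1/18.
At (u, v) = (-3*pi/4, 0): H = -1/18.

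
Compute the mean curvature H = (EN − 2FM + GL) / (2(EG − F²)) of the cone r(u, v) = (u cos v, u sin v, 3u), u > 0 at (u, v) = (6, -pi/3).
H = sqrt(10)/40

With E = 10, F = 0, G = u^2, L = 0, M = 0, N = 3*sqrt(10)*u^2/(10*Abs(u)), assemble
  H = (EN − 2FM + GL) / (2(EG − F²)) = 3*sqrt(10)/(20*Abs(u)).
At (u, v) = (6, -pi/3): H = sqrt(10)/40.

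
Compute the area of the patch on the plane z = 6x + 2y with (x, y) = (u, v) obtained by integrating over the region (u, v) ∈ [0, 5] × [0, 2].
Area = 10*sqrt(41)

Area = ∫∫ √(EG − F²) du dv with √(EG − F²) = sqrt(41). Integrating over [0, 5] × [0, 2] gives 10*sqrt(41).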